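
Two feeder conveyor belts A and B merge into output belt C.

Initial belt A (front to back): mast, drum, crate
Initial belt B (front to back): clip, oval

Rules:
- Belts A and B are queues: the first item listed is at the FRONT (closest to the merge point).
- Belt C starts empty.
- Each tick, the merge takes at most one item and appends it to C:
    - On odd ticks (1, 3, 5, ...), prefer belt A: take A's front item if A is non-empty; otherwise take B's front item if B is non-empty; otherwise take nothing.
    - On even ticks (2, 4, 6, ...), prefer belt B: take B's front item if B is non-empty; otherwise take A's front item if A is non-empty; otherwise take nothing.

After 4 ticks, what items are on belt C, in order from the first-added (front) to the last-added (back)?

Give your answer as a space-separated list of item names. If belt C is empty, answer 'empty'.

Answer: mast clip drum oval

Derivation:
Tick 1: prefer A, take mast from A; A=[drum,crate] B=[clip,oval] C=[mast]
Tick 2: prefer B, take clip from B; A=[drum,crate] B=[oval] C=[mast,clip]
Tick 3: prefer A, take drum from A; A=[crate] B=[oval] C=[mast,clip,drum]
Tick 4: prefer B, take oval from B; A=[crate] B=[-] C=[mast,clip,drum,oval]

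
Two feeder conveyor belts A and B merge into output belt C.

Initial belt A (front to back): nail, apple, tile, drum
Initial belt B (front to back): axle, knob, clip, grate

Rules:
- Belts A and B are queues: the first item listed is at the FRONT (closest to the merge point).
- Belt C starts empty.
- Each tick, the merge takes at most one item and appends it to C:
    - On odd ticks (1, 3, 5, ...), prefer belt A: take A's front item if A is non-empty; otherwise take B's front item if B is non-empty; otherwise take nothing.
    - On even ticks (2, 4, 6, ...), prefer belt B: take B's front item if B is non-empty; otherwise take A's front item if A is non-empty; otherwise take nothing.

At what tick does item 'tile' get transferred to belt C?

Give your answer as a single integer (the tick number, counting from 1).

Answer: 5

Derivation:
Tick 1: prefer A, take nail from A; A=[apple,tile,drum] B=[axle,knob,clip,grate] C=[nail]
Tick 2: prefer B, take axle from B; A=[apple,tile,drum] B=[knob,clip,grate] C=[nail,axle]
Tick 3: prefer A, take apple from A; A=[tile,drum] B=[knob,clip,grate] C=[nail,axle,apple]
Tick 4: prefer B, take knob from B; A=[tile,drum] B=[clip,grate] C=[nail,axle,apple,knob]
Tick 5: prefer A, take tile from A; A=[drum] B=[clip,grate] C=[nail,axle,apple,knob,tile]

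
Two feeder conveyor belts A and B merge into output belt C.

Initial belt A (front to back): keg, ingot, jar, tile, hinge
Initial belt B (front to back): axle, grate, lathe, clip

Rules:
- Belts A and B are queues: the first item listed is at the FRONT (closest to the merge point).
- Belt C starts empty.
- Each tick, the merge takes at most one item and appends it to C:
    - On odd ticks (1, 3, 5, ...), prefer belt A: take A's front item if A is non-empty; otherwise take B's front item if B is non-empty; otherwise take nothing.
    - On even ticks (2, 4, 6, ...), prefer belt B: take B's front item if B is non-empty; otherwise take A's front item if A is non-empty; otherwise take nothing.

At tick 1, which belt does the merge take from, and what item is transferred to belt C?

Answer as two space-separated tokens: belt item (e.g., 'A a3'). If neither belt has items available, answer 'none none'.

Answer: A keg

Derivation:
Tick 1: prefer A, take keg from A; A=[ingot,jar,tile,hinge] B=[axle,grate,lathe,clip] C=[keg]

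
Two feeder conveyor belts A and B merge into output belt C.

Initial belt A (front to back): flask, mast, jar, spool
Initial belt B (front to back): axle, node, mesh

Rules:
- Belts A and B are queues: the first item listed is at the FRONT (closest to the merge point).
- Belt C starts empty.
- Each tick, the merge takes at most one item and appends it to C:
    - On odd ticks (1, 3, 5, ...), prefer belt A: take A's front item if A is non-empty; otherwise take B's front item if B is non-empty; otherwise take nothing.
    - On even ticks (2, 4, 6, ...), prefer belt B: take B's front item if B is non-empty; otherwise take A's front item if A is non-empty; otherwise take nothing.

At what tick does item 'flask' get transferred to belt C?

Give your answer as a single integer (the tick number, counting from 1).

Tick 1: prefer A, take flask from A; A=[mast,jar,spool] B=[axle,node,mesh] C=[flask]

Answer: 1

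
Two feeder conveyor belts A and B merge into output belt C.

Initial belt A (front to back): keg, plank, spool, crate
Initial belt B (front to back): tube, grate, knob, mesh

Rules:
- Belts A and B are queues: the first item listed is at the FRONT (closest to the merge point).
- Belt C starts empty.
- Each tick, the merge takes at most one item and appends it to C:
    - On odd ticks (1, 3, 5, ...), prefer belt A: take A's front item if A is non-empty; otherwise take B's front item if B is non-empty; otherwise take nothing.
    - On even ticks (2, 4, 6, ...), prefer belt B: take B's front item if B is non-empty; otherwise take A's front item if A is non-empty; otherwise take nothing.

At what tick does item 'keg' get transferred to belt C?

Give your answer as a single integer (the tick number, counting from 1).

Tick 1: prefer A, take keg from A; A=[plank,spool,crate] B=[tube,grate,knob,mesh] C=[keg]

Answer: 1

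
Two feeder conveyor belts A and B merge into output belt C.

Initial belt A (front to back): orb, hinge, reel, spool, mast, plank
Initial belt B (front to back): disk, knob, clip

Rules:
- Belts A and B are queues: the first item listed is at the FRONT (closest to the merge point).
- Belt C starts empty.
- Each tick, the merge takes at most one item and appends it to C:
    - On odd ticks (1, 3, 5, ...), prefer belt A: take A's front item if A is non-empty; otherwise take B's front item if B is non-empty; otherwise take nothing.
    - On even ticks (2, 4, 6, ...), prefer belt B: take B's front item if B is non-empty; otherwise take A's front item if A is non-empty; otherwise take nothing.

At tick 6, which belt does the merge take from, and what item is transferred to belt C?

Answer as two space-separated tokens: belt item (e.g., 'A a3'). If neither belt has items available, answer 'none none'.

Answer: B clip

Derivation:
Tick 1: prefer A, take orb from A; A=[hinge,reel,spool,mast,plank] B=[disk,knob,clip] C=[orb]
Tick 2: prefer B, take disk from B; A=[hinge,reel,spool,mast,plank] B=[knob,clip] C=[orb,disk]
Tick 3: prefer A, take hinge from A; A=[reel,spool,mast,plank] B=[knob,clip] C=[orb,disk,hinge]
Tick 4: prefer B, take knob from B; A=[reel,spool,mast,plank] B=[clip] C=[orb,disk,hinge,knob]
Tick 5: prefer A, take reel from A; A=[spool,mast,plank] B=[clip] C=[orb,disk,hinge,knob,reel]
Tick 6: prefer B, take clip from B; A=[spool,mast,plank] B=[-] C=[orb,disk,hinge,knob,reel,clip]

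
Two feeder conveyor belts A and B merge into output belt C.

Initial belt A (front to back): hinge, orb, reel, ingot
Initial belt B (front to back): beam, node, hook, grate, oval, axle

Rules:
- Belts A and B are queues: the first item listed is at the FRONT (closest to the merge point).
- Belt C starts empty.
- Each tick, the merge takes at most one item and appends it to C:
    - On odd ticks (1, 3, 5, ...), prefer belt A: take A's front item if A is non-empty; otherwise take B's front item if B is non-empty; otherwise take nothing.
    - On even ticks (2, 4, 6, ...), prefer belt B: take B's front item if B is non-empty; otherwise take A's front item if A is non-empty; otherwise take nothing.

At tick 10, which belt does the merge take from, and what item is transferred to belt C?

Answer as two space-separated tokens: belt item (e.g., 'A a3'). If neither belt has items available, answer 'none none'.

Tick 1: prefer A, take hinge from A; A=[orb,reel,ingot] B=[beam,node,hook,grate,oval,axle] C=[hinge]
Tick 2: prefer B, take beam from B; A=[orb,reel,ingot] B=[node,hook,grate,oval,axle] C=[hinge,beam]
Tick 3: prefer A, take orb from A; A=[reel,ingot] B=[node,hook,grate,oval,axle] C=[hinge,beam,orb]
Tick 4: prefer B, take node from B; A=[reel,ingot] B=[hook,grate,oval,axle] C=[hinge,beam,orb,node]
Tick 5: prefer A, take reel from A; A=[ingot] B=[hook,grate,oval,axle] C=[hinge,beam,orb,node,reel]
Tick 6: prefer B, take hook from B; A=[ingot] B=[grate,oval,axle] C=[hinge,beam,orb,node,reel,hook]
Tick 7: prefer A, take ingot from A; A=[-] B=[grate,oval,axle] C=[hinge,beam,orb,node,reel,hook,ingot]
Tick 8: prefer B, take grate from B; A=[-] B=[oval,axle] C=[hinge,beam,orb,node,reel,hook,ingot,grate]
Tick 9: prefer A, take oval from B; A=[-] B=[axle] C=[hinge,beam,orb,node,reel,hook,ingot,grate,oval]
Tick 10: prefer B, take axle from B; A=[-] B=[-] C=[hinge,beam,orb,node,reel,hook,ingot,grate,oval,axle]

Answer: B axle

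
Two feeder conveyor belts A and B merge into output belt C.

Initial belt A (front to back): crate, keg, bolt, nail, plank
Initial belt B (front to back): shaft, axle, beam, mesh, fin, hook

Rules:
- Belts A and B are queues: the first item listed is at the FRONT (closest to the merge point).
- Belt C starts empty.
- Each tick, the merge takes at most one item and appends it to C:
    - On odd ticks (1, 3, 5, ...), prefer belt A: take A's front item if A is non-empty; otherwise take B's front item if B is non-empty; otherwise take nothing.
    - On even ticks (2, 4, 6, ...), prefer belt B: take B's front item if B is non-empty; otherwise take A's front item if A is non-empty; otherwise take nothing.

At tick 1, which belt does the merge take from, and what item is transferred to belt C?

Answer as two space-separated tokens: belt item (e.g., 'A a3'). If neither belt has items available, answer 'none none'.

Answer: A crate

Derivation:
Tick 1: prefer A, take crate from A; A=[keg,bolt,nail,plank] B=[shaft,axle,beam,mesh,fin,hook] C=[crate]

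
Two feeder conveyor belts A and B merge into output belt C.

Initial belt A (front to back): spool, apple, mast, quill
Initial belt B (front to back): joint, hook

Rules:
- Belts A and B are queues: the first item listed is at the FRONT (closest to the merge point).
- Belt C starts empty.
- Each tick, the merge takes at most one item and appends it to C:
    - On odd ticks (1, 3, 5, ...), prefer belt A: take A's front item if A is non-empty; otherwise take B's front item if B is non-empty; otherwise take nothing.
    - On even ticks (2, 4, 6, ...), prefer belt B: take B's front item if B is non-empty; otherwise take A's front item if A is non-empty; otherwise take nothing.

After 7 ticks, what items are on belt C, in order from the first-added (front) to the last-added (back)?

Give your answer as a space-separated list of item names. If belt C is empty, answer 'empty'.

Tick 1: prefer A, take spool from A; A=[apple,mast,quill] B=[joint,hook] C=[spool]
Tick 2: prefer B, take joint from B; A=[apple,mast,quill] B=[hook] C=[spool,joint]
Tick 3: prefer A, take apple from A; A=[mast,quill] B=[hook] C=[spool,joint,apple]
Tick 4: prefer B, take hook from B; A=[mast,quill] B=[-] C=[spool,joint,apple,hook]
Tick 5: prefer A, take mast from A; A=[quill] B=[-] C=[spool,joint,apple,hook,mast]
Tick 6: prefer B, take quill from A; A=[-] B=[-] C=[spool,joint,apple,hook,mast,quill]
Tick 7: prefer A, both empty, nothing taken; A=[-] B=[-] C=[spool,joint,apple,hook,mast,quill]

Answer: spool joint apple hook mast quill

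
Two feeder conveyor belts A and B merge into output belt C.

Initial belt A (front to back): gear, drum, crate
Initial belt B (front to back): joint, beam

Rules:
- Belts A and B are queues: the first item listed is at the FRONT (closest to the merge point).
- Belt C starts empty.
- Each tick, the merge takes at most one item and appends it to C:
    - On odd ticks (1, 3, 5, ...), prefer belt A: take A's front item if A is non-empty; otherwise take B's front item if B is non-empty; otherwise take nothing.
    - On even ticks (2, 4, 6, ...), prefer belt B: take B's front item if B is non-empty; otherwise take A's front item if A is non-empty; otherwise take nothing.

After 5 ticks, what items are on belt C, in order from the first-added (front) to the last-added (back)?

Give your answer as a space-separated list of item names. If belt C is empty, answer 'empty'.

Tick 1: prefer A, take gear from A; A=[drum,crate] B=[joint,beam] C=[gear]
Tick 2: prefer B, take joint from B; A=[drum,crate] B=[beam] C=[gear,joint]
Tick 3: prefer A, take drum from A; A=[crate] B=[beam] C=[gear,joint,drum]
Tick 4: prefer B, take beam from B; A=[crate] B=[-] C=[gear,joint,drum,beam]
Tick 5: prefer A, take crate from A; A=[-] B=[-] C=[gear,joint,drum,beam,crate]

Answer: gear joint drum beam crate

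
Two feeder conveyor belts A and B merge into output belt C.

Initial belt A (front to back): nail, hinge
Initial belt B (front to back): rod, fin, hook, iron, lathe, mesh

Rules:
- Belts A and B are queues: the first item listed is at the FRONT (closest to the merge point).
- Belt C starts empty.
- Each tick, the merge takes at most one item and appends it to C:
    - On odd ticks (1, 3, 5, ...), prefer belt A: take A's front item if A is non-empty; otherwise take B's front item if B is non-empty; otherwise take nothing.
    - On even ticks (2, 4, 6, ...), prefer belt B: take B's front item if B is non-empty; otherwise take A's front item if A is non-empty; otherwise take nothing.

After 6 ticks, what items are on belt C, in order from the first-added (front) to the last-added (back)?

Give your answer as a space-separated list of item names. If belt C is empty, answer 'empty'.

Tick 1: prefer A, take nail from A; A=[hinge] B=[rod,fin,hook,iron,lathe,mesh] C=[nail]
Tick 2: prefer B, take rod from B; A=[hinge] B=[fin,hook,iron,lathe,mesh] C=[nail,rod]
Tick 3: prefer A, take hinge from A; A=[-] B=[fin,hook,iron,lathe,mesh] C=[nail,rod,hinge]
Tick 4: prefer B, take fin from B; A=[-] B=[hook,iron,lathe,mesh] C=[nail,rod,hinge,fin]
Tick 5: prefer A, take hook from B; A=[-] B=[iron,lathe,mesh] C=[nail,rod,hinge,fin,hook]
Tick 6: prefer B, take iron from B; A=[-] B=[lathe,mesh] C=[nail,rod,hinge,fin,hook,iron]

Answer: nail rod hinge fin hook iron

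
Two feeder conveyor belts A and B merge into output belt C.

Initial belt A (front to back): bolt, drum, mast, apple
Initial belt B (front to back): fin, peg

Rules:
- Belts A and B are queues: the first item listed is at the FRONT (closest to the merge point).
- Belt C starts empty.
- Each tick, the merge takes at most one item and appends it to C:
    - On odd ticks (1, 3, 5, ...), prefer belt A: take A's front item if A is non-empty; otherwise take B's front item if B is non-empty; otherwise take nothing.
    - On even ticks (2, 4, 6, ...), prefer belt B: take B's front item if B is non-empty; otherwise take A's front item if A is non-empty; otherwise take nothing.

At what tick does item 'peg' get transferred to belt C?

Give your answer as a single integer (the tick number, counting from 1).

Answer: 4

Derivation:
Tick 1: prefer A, take bolt from A; A=[drum,mast,apple] B=[fin,peg] C=[bolt]
Tick 2: prefer B, take fin from B; A=[drum,mast,apple] B=[peg] C=[bolt,fin]
Tick 3: prefer A, take drum from A; A=[mast,apple] B=[peg] C=[bolt,fin,drum]
Tick 4: prefer B, take peg from B; A=[mast,apple] B=[-] C=[bolt,fin,drum,peg]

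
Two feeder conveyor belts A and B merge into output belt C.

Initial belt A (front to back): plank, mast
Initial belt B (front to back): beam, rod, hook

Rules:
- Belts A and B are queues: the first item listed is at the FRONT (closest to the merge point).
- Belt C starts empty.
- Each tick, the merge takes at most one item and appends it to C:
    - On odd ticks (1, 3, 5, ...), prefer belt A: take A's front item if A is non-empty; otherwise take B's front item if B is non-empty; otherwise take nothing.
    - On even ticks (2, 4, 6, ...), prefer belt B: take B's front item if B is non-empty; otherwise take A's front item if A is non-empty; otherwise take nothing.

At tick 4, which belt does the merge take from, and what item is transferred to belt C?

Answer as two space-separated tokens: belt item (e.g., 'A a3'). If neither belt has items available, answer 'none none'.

Tick 1: prefer A, take plank from A; A=[mast] B=[beam,rod,hook] C=[plank]
Tick 2: prefer B, take beam from B; A=[mast] B=[rod,hook] C=[plank,beam]
Tick 3: prefer A, take mast from A; A=[-] B=[rod,hook] C=[plank,beam,mast]
Tick 4: prefer B, take rod from B; A=[-] B=[hook] C=[plank,beam,mast,rod]

Answer: B rod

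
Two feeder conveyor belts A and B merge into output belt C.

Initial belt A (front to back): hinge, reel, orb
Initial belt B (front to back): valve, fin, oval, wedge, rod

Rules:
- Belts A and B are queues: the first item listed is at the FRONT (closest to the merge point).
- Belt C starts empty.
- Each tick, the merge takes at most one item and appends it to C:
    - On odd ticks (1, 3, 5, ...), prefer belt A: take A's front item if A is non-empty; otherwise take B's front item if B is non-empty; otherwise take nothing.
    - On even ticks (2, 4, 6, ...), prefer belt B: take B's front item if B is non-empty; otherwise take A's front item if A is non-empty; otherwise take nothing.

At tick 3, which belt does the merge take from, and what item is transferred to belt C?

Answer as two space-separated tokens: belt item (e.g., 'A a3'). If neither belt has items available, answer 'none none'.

Answer: A reel

Derivation:
Tick 1: prefer A, take hinge from A; A=[reel,orb] B=[valve,fin,oval,wedge,rod] C=[hinge]
Tick 2: prefer B, take valve from B; A=[reel,orb] B=[fin,oval,wedge,rod] C=[hinge,valve]
Tick 3: prefer A, take reel from A; A=[orb] B=[fin,oval,wedge,rod] C=[hinge,valve,reel]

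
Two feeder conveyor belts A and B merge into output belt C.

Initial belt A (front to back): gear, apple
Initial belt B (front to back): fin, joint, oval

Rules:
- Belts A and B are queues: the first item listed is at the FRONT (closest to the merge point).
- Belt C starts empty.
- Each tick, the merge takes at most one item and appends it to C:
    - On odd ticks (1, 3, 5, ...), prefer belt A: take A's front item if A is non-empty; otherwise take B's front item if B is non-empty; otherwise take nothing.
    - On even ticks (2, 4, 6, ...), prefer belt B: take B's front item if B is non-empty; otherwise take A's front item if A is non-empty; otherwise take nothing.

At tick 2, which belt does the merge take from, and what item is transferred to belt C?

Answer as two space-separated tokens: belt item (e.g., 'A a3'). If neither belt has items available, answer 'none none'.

Answer: B fin

Derivation:
Tick 1: prefer A, take gear from A; A=[apple] B=[fin,joint,oval] C=[gear]
Tick 2: prefer B, take fin from B; A=[apple] B=[joint,oval] C=[gear,fin]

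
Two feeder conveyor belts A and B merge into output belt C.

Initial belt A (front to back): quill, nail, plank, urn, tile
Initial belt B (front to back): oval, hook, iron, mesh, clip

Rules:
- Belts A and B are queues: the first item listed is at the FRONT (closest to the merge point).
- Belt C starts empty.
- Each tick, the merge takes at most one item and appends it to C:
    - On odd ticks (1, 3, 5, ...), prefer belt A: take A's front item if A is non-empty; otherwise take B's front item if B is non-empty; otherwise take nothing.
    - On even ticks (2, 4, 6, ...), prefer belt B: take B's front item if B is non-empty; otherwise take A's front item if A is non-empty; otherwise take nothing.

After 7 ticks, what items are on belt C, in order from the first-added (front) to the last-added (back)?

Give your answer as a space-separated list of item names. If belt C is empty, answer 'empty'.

Tick 1: prefer A, take quill from A; A=[nail,plank,urn,tile] B=[oval,hook,iron,mesh,clip] C=[quill]
Tick 2: prefer B, take oval from B; A=[nail,plank,urn,tile] B=[hook,iron,mesh,clip] C=[quill,oval]
Tick 3: prefer A, take nail from A; A=[plank,urn,tile] B=[hook,iron,mesh,clip] C=[quill,oval,nail]
Tick 4: prefer B, take hook from B; A=[plank,urn,tile] B=[iron,mesh,clip] C=[quill,oval,nail,hook]
Tick 5: prefer A, take plank from A; A=[urn,tile] B=[iron,mesh,clip] C=[quill,oval,nail,hook,plank]
Tick 6: prefer B, take iron from B; A=[urn,tile] B=[mesh,clip] C=[quill,oval,nail,hook,plank,iron]
Tick 7: prefer A, take urn from A; A=[tile] B=[mesh,clip] C=[quill,oval,nail,hook,plank,iron,urn]

Answer: quill oval nail hook plank iron urn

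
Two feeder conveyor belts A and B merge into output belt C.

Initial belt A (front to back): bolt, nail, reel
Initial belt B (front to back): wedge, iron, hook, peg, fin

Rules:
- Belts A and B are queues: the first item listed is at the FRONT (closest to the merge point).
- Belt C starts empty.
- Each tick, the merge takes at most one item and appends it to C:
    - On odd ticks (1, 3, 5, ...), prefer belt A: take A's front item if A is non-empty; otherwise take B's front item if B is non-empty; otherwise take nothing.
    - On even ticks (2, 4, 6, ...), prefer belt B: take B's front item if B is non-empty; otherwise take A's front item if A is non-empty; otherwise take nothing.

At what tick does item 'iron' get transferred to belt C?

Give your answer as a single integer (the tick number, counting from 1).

Answer: 4

Derivation:
Tick 1: prefer A, take bolt from A; A=[nail,reel] B=[wedge,iron,hook,peg,fin] C=[bolt]
Tick 2: prefer B, take wedge from B; A=[nail,reel] B=[iron,hook,peg,fin] C=[bolt,wedge]
Tick 3: prefer A, take nail from A; A=[reel] B=[iron,hook,peg,fin] C=[bolt,wedge,nail]
Tick 4: prefer B, take iron from B; A=[reel] B=[hook,peg,fin] C=[bolt,wedge,nail,iron]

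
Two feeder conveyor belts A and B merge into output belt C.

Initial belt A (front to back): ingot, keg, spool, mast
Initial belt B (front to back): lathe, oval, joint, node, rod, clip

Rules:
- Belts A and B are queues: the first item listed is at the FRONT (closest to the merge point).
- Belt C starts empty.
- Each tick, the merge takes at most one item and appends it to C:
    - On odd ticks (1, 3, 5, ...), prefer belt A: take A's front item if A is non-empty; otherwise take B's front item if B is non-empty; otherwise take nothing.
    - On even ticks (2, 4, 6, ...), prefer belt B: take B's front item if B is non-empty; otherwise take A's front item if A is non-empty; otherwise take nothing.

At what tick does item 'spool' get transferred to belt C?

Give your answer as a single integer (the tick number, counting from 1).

Tick 1: prefer A, take ingot from A; A=[keg,spool,mast] B=[lathe,oval,joint,node,rod,clip] C=[ingot]
Tick 2: prefer B, take lathe from B; A=[keg,spool,mast] B=[oval,joint,node,rod,clip] C=[ingot,lathe]
Tick 3: prefer A, take keg from A; A=[spool,mast] B=[oval,joint,node,rod,clip] C=[ingot,lathe,keg]
Tick 4: prefer B, take oval from B; A=[spool,mast] B=[joint,node,rod,clip] C=[ingot,lathe,keg,oval]
Tick 5: prefer A, take spool from A; A=[mast] B=[joint,node,rod,clip] C=[ingot,lathe,keg,oval,spool]

Answer: 5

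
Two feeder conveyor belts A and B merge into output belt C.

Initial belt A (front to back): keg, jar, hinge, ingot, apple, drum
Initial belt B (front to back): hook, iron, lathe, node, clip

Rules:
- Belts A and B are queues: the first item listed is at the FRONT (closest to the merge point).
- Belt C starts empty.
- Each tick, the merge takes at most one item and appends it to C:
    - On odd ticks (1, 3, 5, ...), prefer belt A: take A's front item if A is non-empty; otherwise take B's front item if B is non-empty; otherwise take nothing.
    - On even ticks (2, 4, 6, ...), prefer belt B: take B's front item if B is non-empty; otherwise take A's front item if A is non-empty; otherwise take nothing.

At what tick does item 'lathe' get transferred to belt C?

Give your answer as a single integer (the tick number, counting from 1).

Tick 1: prefer A, take keg from A; A=[jar,hinge,ingot,apple,drum] B=[hook,iron,lathe,node,clip] C=[keg]
Tick 2: prefer B, take hook from B; A=[jar,hinge,ingot,apple,drum] B=[iron,lathe,node,clip] C=[keg,hook]
Tick 3: prefer A, take jar from A; A=[hinge,ingot,apple,drum] B=[iron,lathe,node,clip] C=[keg,hook,jar]
Tick 4: prefer B, take iron from B; A=[hinge,ingot,apple,drum] B=[lathe,node,clip] C=[keg,hook,jar,iron]
Tick 5: prefer A, take hinge from A; A=[ingot,apple,drum] B=[lathe,node,clip] C=[keg,hook,jar,iron,hinge]
Tick 6: prefer B, take lathe from B; A=[ingot,apple,drum] B=[node,clip] C=[keg,hook,jar,iron,hinge,lathe]

Answer: 6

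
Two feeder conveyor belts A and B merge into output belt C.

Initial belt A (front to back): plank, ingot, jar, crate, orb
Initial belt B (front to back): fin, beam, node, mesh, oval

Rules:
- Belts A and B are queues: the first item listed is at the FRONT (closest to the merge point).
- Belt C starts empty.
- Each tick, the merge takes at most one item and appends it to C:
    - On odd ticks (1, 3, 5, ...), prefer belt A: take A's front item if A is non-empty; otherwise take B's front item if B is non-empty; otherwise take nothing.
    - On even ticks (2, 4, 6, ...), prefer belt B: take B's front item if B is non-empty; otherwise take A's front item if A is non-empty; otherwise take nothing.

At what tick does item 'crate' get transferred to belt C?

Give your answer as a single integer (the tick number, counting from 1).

Tick 1: prefer A, take plank from A; A=[ingot,jar,crate,orb] B=[fin,beam,node,mesh,oval] C=[plank]
Tick 2: prefer B, take fin from B; A=[ingot,jar,crate,orb] B=[beam,node,mesh,oval] C=[plank,fin]
Tick 3: prefer A, take ingot from A; A=[jar,crate,orb] B=[beam,node,mesh,oval] C=[plank,fin,ingot]
Tick 4: prefer B, take beam from B; A=[jar,crate,orb] B=[node,mesh,oval] C=[plank,fin,ingot,beam]
Tick 5: prefer A, take jar from A; A=[crate,orb] B=[node,mesh,oval] C=[plank,fin,ingot,beam,jar]
Tick 6: prefer B, take node from B; A=[crate,orb] B=[mesh,oval] C=[plank,fin,ingot,beam,jar,node]
Tick 7: prefer A, take crate from A; A=[orb] B=[mesh,oval] C=[plank,fin,ingot,beam,jar,node,crate]

Answer: 7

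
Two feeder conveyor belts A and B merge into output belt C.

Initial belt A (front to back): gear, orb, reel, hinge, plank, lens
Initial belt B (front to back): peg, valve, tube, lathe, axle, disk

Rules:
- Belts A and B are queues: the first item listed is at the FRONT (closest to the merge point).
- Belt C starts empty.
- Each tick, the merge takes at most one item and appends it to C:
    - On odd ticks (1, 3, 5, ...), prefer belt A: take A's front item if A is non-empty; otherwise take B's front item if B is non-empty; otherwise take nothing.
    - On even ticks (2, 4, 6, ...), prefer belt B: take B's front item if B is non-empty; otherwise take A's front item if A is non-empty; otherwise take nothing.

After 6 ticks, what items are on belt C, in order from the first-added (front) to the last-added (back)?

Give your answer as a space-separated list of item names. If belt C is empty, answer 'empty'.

Tick 1: prefer A, take gear from A; A=[orb,reel,hinge,plank,lens] B=[peg,valve,tube,lathe,axle,disk] C=[gear]
Tick 2: prefer B, take peg from B; A=[orb,reel,hinge,plank,lens] B=[valve,tube,lathe,axle,disk] C=[gear,peg]
Tick 3: prefer A, take orb from A; A=[reel,hinge,plank,lens] B=[valve,tube,lathe,axle,disk] C=[gear,peg,orb]
Tick 4: prefer B, take valve from B; A=[reel,hinge,plank,lens] B=[tube,lathe,axle,disk] C=[gear,peg,orb,valve]
Tick 5: prefer A, take reel from A; A=[hinge,plank,lens] B=[tube,lathe,axle,disk] C=[gear,peg,orb,valve,reel]
Tick 6: prefer B, take tube from B; A=[hinge,plank,lens] B=[lathe,axle,disk] C=[gear,peg,orb,valve,reel,tube]

Answer: gear peg orb valve reel tube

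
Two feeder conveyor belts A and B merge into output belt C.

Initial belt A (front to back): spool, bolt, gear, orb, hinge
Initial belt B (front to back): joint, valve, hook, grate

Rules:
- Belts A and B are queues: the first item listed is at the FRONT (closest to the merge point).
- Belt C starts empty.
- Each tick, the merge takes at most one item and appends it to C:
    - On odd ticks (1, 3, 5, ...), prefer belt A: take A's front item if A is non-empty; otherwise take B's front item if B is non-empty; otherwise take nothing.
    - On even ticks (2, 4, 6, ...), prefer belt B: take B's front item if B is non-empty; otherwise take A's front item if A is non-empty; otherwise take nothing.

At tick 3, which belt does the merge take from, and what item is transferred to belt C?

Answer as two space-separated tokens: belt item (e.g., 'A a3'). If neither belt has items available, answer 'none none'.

Tick 1: prefer A, take spool from A; A=[bolt,gear,orb,hinge] B=[joint,valve,hook,grate] C=[spool]
Tick 2: prefer B, take joint from B; A=[bolt,gear,orb,hinge] B=[valve,hook,grate] C=[spool,joint]
Tick 3: prefer A, take bolt from A; A=[gear,orb,hinge] B=[valve,hook,grate] C=[spool,joint,bolt]

Answer: A bolt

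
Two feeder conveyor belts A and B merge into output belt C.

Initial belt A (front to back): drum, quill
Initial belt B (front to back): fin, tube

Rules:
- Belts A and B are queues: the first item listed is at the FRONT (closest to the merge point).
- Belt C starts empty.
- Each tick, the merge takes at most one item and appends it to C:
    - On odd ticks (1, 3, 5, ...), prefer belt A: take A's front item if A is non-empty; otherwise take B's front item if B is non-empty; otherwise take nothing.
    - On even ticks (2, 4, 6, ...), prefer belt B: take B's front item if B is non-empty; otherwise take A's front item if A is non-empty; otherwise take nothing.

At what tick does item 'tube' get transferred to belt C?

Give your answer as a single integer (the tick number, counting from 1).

Answer: 4

Derivation:
Tick 1: prefer A, take drum from A; A=[quill] B=[fin,tube] C=[drum]
Tick 2: prefer B, take fin from B; A=[quill] B=[tube] C=[drum,fin]
Tick 3: prefer A, take quill from A; A=[-] B=[tube] C=[drum,fin,quill]
Tick 4: prefer B, take tube from B; A=[-] B=[-] C=[drum,fin,quill,tube]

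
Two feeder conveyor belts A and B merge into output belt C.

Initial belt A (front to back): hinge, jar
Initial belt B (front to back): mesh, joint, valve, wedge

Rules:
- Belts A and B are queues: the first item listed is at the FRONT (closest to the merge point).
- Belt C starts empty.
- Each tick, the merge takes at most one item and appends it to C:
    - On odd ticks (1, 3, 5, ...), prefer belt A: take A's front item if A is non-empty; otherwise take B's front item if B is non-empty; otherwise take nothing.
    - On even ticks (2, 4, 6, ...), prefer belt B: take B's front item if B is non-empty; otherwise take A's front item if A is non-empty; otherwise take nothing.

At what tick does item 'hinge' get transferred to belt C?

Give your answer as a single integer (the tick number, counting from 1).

Answer: 1

Derivation:
Tick 1: prefer A, take hinge from A; A=[jar] B=[mesh,joint,valve,wedge] C=[hinge]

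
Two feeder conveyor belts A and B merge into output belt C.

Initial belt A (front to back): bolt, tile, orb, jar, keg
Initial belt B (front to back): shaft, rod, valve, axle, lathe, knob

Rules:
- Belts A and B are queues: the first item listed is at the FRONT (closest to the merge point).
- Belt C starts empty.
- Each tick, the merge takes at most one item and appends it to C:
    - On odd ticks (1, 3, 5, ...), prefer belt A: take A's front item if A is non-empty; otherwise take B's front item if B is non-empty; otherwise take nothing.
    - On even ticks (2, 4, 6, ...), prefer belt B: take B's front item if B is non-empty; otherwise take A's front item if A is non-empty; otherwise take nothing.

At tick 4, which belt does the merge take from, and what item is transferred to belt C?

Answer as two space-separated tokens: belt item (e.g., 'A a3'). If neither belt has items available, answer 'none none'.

Answer: B rod

Derivation:
Tick 1: prefer A, take bolt from A; A=[tile,orb,jar,keg] B=[shaft,rod,valve,axle,lathe,knob] C=[bolt]
Tick 2: prefer B, take shaft from B; A=[tile,orb,jar,keg] B=[rod,valve,axle,lathe,knob] C=[bolt,shaft]
Tick 3: prefer A, take tile from A; A=[orb,jar,keg] B=[rod,valve,axle,lathe,knob] C=[bolt,shaft,tile]
Tick 4: prefer B, take rod from B; A=[orb,jar,keg] B=[valve,axle,lathe,knob] C=[bolt,shaft,tile,rod]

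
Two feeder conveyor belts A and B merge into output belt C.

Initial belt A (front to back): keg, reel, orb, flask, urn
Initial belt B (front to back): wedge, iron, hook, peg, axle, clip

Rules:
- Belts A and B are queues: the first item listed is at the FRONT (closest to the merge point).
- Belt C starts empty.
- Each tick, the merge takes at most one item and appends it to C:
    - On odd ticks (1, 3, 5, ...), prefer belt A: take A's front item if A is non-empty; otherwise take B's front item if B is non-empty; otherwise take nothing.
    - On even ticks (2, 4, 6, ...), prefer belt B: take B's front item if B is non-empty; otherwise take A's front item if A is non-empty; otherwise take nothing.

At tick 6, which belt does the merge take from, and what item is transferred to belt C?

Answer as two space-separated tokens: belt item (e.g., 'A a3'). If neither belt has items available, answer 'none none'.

Tick 1: prefer A, take keg from A; A=[reel,orb,flask,urn] B=[wedge,iron,hook,peg,axle,clip] C=[keg]
Tick 2: prefer B, take wedge from B; A=[reel,orb,flask,urn] B=[iron,hook,peg,axle,clip] C=[keg,wedge]
Tick 3: prefer A, take reel from A; A=[orb,flask,urn] B=[iron,hook,peg,axle,clip] C=[keg,wedge,reel]
Tick 4: prefer B, take iron from B; A=[orb,flask,urn] B=[hook,peg,axle,clip] C=[keg,wedge,reel,iron]
Tick 5: prefer A, take orb from A; A=[flask,urn] B=[hook,peg,axle,clip] C=[keg,wedge,reel,iron,orb]
Tick 6: prefer B, take hook from B; A=[flask,urn] B=[peg,axle,clip] C=[keg,wedge,reel,iron,orb,hook]

Answer: B hook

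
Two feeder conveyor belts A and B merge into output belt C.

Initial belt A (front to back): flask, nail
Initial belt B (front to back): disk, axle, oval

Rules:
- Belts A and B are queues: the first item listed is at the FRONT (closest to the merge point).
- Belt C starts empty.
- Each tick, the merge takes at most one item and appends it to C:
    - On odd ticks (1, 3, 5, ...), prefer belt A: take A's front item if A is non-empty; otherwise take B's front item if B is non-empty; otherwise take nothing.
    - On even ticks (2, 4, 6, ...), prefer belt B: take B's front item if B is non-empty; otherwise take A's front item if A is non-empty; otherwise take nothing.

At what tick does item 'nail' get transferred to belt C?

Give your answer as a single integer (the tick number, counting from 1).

Tick 1: prefer A, take flask from A; A=[nail] B=[disk,axle,oval] C=[flask]
Tick 2: prefer B, take disk from B; A=[nail] B=[axle,oval] C=[flask,disk]
Tick 3: prefer A, take nail from A; A=[-] B=[axle,oval] C=[flask,disk,nail]

Answer: 3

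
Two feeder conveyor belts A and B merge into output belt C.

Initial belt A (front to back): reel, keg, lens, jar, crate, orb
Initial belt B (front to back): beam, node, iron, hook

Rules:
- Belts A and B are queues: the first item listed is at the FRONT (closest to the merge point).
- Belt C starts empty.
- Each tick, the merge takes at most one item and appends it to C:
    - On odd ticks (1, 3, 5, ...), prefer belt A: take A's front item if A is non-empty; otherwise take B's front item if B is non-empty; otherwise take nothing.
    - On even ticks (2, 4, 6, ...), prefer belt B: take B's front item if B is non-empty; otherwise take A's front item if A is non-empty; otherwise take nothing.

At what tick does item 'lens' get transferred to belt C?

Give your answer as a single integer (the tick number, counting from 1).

Tick 1: prefer A, take reel from A; A=[keg,lens,jar,crate,orb] B=[beam,node,iron,hook] C=[reel]
Tick 2: prefer B, take beam from B; A=[keg,lens,jar,crate,orb] B=[node,iron,hook] C=[reel,beam]
Tick 3: prefer A, take keg from A; A=[lens,jar,crate,orb] B=[node,iron,hook] C=[reel,beam,keg]
Tick 4: prefer B, take node from B; A=[lens,jar,crate,orb] B=[iron,hook] C=[reel,beam,keg,node]
Tick 5: prefer A, take lens from A; A=[jar,crate,orb] B=[iron,hook] C=[reel,beam,keg,node,lens]

Answer: 5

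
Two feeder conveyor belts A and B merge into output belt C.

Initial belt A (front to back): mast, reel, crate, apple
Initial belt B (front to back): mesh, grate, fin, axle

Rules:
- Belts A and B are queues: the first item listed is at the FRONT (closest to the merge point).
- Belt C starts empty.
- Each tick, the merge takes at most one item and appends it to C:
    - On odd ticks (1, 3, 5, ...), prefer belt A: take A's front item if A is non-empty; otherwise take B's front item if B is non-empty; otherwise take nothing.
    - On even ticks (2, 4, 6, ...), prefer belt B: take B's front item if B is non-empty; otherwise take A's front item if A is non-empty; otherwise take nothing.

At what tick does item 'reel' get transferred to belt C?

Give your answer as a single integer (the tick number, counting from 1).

Tick 1: prefer A, take mast from A; A=[reel,crate,apple] B=[mesh,grate,fin,axle] C=[mast]
Tick 2: prefer B, take mesh from B; A=[reel,crate,apple] B=[grate,fin,axle] C=[mast,mesh]
Tick 3: prefer A, take reel from A; A=[crate,apple] B=[grate,fin,axle] C=[mast,mesh,reel]

Answer: 3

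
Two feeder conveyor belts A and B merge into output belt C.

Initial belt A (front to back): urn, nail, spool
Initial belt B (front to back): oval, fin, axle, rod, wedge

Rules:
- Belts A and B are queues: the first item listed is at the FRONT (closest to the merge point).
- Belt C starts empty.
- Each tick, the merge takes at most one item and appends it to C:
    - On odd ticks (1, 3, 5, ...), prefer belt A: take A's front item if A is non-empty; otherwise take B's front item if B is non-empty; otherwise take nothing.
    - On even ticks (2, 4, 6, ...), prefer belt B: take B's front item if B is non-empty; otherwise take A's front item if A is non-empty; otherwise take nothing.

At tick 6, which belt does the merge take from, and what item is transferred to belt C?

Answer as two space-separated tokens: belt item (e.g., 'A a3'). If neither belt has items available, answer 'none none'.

Answer: B axle

Derivation:
Tick 1: prefer A, take urn from A; A=[nail,spool] B=[oval,fin,axle,rod,wedge] C=[urn]
Tick 2: prefer B, take oval from B; A=[nail,spool] B=[fin,axle,rod,wedge] C=[urn,oval]
Tick 3: prefer A, take nail from A; A=[spool] B=[fin,axle,rod,wedge] C=[urn,oval,nail]
Tick 4: prefer B, take fin from B; A=[spool] B=[axle,rod,wedge] C=[urn,oval,nail,fin]
Tick 5: prefer A, take spool from A; A=[-] B=[axle,rod,wedge] C=[urn,oval,nail,fin,spool]
Tick 6: prefer B, take axle from B; A=[-] B=[rod,wedge] C=[urn,oval,nail,fin,spool,axle]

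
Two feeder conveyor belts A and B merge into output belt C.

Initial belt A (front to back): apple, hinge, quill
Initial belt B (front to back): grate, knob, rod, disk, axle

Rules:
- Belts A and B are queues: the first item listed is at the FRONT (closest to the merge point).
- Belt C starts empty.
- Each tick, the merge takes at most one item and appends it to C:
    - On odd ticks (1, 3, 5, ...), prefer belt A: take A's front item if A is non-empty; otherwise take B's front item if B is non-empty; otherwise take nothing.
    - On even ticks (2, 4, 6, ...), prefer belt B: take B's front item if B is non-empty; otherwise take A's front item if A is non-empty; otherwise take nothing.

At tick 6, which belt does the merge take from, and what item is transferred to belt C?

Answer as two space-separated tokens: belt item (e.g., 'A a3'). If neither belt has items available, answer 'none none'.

Answer: B rod

Derivation:
Tick 1: prefer A, take apple from A; A=[hinge,quill] B=[grate,knob,rod,disk,axle] C=[apple]
Tick 2: prefer B, take grate from B; A=[hinge,quill] B=[knob,rod,disk,axle] C=[apple,grate]
Tick 3: prefer A, take hinge from A; A=[quill] B=[knob,rod,disk,axle] C=[apple,grate,hinge]
Tick 4: prefer B, take knob from B; A=[quill] B=[rod,disk,axle] C=[apple,grate,hinge,knob]
Tick 5: prefer A, take quill from A; A=[-] B=[rod,disk,axle] C=[apple,grate,hinge,knob,quill]
Tick 6: prefer B, take rod from B; A=[-] B=[disk,axle] C=[apple,grate,hinge,knob,quill,rod]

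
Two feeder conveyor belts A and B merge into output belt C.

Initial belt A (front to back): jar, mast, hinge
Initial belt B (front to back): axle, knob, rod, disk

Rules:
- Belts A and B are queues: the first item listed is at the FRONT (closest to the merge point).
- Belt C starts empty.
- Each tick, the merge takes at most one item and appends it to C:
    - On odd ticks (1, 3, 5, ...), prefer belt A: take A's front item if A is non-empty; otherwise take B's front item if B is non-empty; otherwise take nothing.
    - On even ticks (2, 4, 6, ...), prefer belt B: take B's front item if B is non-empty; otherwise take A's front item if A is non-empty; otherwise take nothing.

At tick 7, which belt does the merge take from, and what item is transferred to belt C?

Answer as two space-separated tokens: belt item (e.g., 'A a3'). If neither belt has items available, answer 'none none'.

Tick 1: prefer A, take jar from A; A=[mast,hinge] B=[axle,knob,rod,disk] C=[jar]
Tick 2: prefer B, take axle from B; A=[mast,hinge] B=[knob,rod,disk] C=[jar,axle]
Tick 3: prefer A, take mast from A; A=[hinge] B=[knob,rod,disk] C=[jar,axle,mast]
Tick 4: prefer B, take knob from B; A=[hinge] B=[rod,disk] C=[jar,axle,mast,knob]
Tick 5: prefer A, take hinge from A; A=[-] B=[rod,disk] C=[jar,axle,mast,knob,hinge]
Tick 6: prefer B, take rod from B; A=[-] B=[disk] C=[jar,axle,mast,knob,hinge,rod]
Tick 7: prefer A, take disk from B; A=[-] B=[-] C=[jar,axle,mast,knob,hinge,rod,disk]

Answer: B disk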